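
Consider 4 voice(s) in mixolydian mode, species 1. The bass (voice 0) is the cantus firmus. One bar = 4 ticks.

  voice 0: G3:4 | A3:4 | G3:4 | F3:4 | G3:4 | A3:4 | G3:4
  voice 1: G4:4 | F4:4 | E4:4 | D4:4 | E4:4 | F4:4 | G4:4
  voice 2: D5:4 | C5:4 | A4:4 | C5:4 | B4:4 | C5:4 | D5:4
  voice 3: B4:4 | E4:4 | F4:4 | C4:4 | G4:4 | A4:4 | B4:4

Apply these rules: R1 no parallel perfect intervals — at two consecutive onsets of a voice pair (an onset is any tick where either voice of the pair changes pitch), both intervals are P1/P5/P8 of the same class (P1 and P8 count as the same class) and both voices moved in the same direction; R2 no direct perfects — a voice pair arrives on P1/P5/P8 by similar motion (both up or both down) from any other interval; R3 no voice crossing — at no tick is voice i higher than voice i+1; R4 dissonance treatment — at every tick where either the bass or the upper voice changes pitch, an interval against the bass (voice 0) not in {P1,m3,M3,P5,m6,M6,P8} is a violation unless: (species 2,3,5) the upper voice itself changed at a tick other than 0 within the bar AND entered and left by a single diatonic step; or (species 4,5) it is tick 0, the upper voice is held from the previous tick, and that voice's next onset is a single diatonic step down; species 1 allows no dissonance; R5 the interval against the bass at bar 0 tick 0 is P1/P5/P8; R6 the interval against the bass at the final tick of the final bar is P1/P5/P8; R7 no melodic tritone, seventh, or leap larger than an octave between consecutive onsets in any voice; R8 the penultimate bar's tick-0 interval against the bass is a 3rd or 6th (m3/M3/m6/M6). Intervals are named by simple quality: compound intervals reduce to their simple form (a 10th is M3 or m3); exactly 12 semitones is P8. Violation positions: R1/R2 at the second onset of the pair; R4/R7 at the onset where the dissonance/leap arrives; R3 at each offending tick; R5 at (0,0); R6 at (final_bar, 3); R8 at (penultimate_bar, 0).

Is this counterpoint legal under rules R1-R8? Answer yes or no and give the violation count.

bar 0: v0=G3 v1=G4 v2=D5 v3=B4 (M3)
bar 1: v0=A3 v1=F4 v2=C5 v3=E4 (P5)
bar 2: v0=G3 v1=E4 v2=A4 v3=F4 (m7)
bar 3: v0=F3 v1=D4 v2=C5 v3=C4 (P5)
bar 4: v0=G3 v1=E4 v2=B4 v3=G4 (P8)
bar 5: v0=A3 v1=F4 v2=C5 v3=A4 (P8)
bar 6: v0=G3 v1=G4 v2=D5 v3=B4 (M3)
  R3 @ bar0.0: D5 above B4
  R5 @ bar0.0: opens on M3
  R3 @ bar0.1: D5 above B4
  R3 @ bar0.2: D5 above B4
  R3 @ bar0.3: D5 above B4
  R1 @ bar1.0: G4/D5 P5 -> F4/C5 P5 similar
  R3 @ bar1.0: C5 above E4
  R3 @ bar1.1: C5 above E4
  R3 @ bar1.2: C5 above E4
  R3 @ bar1.3: C5 above E4
  R3 @ bar2.0: A4 above F4
  R4 @ bar2.0: G3/A4 M2 untreated
  R4 @ bar2.0: G3/F4 m7 untreated
  R3 @ bar2.1: A4 above F4
  R3 @ bar2.2: A4 above F4
  R3 @ bar2.3: A4 above F4
  R2 @ bar3.0: G3/F4 m7 -> F3/C4 P5 similar
  R3 @ bar3.0: C5 above C4
  R3 @ bar3.1: C5 above C4
  R3 @ bar3.2: C5 above C4
  R3 @ bar3.3: C5 above C4
  R2 @ bar4.0: F3/C4 P5 -> G3/G4 P8 similar
  R3 @ bar4.0: B4 above G4
  R3 @ bar4.1: B4 above G4
  R3 @ bar4.2: B4 above G4
  R3 @ bar4.3: B4 above G4
  R1 @ bar5.0: G3/G4 P8 -> A3/A4 P8 similar
  R1 @ bar5.0: E4/B4 P5 -> F4/C5 P5 similar
  R3 @ bar5.0: C5 above A4
  R8 @ bar5.0: penult P8 not 3rd/6th
  R3 @ bar5.1: C5 above A4
  R3 @ bar5.2: C5 above A4
  R3 @ bar5.3: C5 above A4
  R1 @ bar6.0: F4/C5 P5 -> G4/D5 P5 similar
  R3 @ bar6.0: D5 above B4
  R3 @ bar6.1: D5 above B4
  R3 @ bar6.2: D5 above B4
  R3 @ bar6.3: D5 above B4
  R6 @ bar6.3: closes on M3

No (39 violations)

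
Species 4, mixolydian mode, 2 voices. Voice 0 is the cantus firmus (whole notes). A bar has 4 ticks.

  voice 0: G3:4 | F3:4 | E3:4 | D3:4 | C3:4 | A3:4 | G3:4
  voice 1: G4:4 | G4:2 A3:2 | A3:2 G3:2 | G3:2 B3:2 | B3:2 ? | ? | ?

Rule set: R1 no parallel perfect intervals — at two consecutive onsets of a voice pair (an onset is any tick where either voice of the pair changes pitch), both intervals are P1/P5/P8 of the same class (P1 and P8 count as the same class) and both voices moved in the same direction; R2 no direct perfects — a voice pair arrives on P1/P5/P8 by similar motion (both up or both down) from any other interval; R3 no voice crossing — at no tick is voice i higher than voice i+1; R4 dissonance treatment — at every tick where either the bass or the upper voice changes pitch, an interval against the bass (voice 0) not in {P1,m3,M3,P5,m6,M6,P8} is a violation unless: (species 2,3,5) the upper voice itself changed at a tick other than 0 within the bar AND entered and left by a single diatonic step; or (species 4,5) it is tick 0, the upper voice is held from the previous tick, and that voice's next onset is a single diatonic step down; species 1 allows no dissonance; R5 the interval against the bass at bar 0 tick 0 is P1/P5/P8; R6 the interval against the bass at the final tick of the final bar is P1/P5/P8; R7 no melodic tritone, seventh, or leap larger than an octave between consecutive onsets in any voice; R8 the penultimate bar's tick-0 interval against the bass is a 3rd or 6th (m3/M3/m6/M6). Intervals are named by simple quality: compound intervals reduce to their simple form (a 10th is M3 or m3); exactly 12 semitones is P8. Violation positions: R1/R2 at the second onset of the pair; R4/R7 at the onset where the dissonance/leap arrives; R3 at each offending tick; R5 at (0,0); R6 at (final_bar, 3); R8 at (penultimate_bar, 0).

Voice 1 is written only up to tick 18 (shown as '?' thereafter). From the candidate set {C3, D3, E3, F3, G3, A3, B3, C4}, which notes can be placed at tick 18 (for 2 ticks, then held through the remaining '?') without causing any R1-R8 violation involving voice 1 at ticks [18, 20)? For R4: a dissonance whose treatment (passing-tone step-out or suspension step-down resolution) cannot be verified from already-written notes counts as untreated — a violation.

{A3, B3, C4, E3, G3}

C3: violates R7
D3: violates R4
E3: legal
F3: violates R4,R7
G3: legal
A3: legal
B3: legal
C4: legal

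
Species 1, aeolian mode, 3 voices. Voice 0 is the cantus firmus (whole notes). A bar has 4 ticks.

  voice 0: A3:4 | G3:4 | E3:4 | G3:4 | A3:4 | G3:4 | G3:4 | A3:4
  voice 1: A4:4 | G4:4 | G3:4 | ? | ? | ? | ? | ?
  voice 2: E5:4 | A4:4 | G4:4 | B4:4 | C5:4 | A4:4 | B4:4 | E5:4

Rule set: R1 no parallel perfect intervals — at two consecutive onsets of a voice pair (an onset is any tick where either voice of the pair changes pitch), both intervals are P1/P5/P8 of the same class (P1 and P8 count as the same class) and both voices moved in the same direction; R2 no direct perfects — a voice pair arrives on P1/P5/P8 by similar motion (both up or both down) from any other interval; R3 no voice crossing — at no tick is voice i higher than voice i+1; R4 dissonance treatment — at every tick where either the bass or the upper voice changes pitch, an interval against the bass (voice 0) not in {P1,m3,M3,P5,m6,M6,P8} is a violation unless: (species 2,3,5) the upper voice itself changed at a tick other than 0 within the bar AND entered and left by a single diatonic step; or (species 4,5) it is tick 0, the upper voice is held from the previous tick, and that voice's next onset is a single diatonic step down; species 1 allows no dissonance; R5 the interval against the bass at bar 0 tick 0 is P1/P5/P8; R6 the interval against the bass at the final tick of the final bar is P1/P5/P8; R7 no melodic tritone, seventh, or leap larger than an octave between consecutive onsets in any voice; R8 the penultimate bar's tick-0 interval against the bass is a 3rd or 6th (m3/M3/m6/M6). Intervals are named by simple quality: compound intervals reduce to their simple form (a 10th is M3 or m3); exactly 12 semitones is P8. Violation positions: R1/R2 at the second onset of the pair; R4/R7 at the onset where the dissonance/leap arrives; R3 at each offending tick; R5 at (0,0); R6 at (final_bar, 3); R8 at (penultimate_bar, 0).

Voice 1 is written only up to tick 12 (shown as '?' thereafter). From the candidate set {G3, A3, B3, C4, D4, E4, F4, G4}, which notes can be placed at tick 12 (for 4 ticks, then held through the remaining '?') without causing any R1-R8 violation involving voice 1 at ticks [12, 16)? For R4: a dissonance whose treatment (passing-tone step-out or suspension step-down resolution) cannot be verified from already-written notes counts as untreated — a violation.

{G3}

G3: legal
A3: violates R4
B3: violates R1
C4: violates R4
D4: violates R2
E4: violates R2
F4: violates R4,R7
G4: violates R2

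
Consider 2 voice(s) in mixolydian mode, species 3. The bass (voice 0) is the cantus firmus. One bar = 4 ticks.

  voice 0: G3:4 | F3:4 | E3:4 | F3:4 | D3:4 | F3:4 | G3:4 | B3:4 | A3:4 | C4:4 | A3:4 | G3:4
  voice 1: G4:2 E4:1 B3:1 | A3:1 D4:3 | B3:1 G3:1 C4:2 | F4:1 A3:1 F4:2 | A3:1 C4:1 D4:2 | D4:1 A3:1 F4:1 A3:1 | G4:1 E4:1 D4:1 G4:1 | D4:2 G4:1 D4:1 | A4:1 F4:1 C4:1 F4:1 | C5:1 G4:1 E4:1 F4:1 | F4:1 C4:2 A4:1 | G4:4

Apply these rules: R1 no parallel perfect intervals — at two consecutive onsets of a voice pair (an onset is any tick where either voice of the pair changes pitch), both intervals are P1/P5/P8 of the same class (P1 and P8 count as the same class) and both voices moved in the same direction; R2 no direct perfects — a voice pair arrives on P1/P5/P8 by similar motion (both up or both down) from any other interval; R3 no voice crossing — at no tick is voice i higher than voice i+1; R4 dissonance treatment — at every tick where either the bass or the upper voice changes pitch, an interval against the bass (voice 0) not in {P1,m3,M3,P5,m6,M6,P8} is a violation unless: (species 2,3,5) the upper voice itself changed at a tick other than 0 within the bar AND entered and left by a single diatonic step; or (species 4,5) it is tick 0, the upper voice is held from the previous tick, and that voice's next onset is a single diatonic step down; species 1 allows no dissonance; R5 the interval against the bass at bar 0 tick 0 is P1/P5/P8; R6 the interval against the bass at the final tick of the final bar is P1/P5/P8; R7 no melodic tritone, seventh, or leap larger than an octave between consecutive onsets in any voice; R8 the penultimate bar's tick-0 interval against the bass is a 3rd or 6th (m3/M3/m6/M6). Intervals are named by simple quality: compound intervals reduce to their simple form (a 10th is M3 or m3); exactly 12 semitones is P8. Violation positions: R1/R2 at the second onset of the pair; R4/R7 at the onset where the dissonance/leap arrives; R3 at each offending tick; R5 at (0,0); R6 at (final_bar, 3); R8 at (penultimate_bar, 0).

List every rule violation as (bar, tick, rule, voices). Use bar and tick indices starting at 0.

(2, 0, R2, (0, 1))
(3, 0, R2, (0, 1))
(4, 0, R2, (0, 1))
(4, 1, R4, (0, 1))
(6, 0, R2, (0, 1))
(6, 0, R7, (1,))
(9, 0, R2, (0, 1))
(9, 3, R4, (0, 1))
(11, 0, R1, (0, 1))

bar 0: v0=G3 v1=G4 downbeat P8
bar 1: v0=F3 v1=A3 downbeat M3
bar 2: v0=E3 v1=B3 downbeat P5
bar 3: v0=F3 v1=F4 downbeat P8
bar 4: v0=D3 v1=A3 downbeat P5
bar 5: v0=F3 v1=D4 downbeat M6
bar 6: v0=G3 v1=G4 downbeat P8
bar 7: v0=B3 v1=D4 downbeat m3
bar 8: v0=A3 v1=A4 downbeat P8
bar 9: v0=C4 v1=C5 downbeat P8
bar 10: v0=A3 v1=F4 downbeat m6
bar 11: v0=G3 v1=G4 downbeat P8
  -> R2 @ bar 2 tick 0 v(0, 1): F3/D4 M6 -> E3/B3 P5 similar
  -> R2 @ bar 3 tick 0 v(0, 1): E3/C4 m6 -> F3/F4 P8 similar
  -> R2 @ bar 4 tick 0 v(0, 1): F3/F4 P8 -> D3/A3 P5 similar
  -> R4 @ bar 4 tick 1 v(0, 1): D3/C4 m7 untreated
  -> R2 @ bar 6 tick 0 v(0, 1): F3/A3 M3 -> G3/G4 P8 similar
  -> R7 @ bar 6 tick 0 v(1,): A3->G4 leap 10st
  -> R2 @ bar 9 tick 0 v(0, 1): A3/F4 m6 -> C4/C5 P8 similar
  -> R4 @ bar 9 tick 3 v(0, 1): C4/F4 P4 untreated
  -> R1 @ bar 11 tick 0 v(0, 1): A3/A4 P8 -> G3/G4 P8 similar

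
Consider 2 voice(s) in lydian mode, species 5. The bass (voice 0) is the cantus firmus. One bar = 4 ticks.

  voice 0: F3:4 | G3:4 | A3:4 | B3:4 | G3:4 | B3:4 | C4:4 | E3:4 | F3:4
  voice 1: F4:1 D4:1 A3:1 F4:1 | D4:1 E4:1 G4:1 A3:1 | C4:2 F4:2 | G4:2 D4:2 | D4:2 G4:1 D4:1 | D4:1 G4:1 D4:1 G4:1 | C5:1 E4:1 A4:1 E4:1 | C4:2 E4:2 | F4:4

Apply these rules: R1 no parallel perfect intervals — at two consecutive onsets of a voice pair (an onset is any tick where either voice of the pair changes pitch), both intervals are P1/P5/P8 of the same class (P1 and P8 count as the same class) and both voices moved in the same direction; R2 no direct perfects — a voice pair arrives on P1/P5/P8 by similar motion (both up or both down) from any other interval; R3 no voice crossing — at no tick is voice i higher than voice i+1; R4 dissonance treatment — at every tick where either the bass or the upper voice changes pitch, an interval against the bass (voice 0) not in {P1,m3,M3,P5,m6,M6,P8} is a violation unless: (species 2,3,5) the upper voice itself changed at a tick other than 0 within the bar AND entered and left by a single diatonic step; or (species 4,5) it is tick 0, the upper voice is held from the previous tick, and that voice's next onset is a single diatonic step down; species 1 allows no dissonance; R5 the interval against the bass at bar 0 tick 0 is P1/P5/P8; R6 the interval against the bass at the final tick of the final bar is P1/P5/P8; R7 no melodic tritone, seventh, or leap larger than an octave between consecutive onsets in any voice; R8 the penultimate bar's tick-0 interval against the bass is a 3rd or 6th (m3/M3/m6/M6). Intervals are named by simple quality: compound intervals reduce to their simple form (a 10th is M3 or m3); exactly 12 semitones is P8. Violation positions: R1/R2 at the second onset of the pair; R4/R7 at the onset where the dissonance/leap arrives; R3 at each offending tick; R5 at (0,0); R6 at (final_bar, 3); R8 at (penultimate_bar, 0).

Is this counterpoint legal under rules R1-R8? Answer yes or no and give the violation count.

bar 0: v0=F3 v1=F4 (P8)
bar 1: v0=G3 v1=D4 (P5)
bar 2: v0=A3 v1=C4 (m3)
bar 3: v0=B3 v1=G4 (m6)
bar 4: v0=G3 v1=D4 (P5)
bar 5: v0=B3 v1=D4 (m3)
bar 6: v0=C4 v1=C5 (P8)
bar 7: v0=E3 v1=C4 (m6)
bar 8: v0=F3 v1=F4 (P8)
  R4 @ bar1.3: G3/A3 M2 untreated
  R7 @ bar1.3: G4->A3 leap 10st
  R2 @ bar6.0: B3/G4 m6 -> C4/C5 P8 similar
  R1 @ bar8.0: E3/E4 P8 -> F3/F4 P8 similar

No (4 violations)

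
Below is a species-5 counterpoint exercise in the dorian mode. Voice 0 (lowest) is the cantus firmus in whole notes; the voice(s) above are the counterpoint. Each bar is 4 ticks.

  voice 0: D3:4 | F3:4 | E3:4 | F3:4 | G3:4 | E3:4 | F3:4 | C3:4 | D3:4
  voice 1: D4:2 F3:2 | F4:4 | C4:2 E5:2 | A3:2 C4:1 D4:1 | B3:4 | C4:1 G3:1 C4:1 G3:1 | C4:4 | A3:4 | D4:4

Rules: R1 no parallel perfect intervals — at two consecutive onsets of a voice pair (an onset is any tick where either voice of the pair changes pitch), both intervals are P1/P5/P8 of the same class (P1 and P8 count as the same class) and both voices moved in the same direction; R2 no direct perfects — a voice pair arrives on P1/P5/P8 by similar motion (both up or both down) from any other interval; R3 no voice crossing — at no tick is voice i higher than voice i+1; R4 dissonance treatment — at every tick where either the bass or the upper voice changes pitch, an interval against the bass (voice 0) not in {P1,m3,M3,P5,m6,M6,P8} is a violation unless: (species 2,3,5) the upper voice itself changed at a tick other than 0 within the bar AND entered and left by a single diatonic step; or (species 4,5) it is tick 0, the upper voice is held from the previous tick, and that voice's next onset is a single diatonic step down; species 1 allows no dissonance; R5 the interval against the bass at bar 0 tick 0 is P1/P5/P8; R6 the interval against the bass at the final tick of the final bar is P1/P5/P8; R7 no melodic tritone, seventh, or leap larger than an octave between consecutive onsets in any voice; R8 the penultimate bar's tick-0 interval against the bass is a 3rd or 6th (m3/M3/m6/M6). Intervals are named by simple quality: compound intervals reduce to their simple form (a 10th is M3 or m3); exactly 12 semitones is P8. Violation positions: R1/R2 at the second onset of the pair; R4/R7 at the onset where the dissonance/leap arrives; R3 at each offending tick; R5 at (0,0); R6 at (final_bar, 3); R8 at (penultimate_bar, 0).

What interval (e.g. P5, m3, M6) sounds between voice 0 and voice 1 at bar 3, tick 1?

M3

voice 0=F3 voice 1=A3 -> M3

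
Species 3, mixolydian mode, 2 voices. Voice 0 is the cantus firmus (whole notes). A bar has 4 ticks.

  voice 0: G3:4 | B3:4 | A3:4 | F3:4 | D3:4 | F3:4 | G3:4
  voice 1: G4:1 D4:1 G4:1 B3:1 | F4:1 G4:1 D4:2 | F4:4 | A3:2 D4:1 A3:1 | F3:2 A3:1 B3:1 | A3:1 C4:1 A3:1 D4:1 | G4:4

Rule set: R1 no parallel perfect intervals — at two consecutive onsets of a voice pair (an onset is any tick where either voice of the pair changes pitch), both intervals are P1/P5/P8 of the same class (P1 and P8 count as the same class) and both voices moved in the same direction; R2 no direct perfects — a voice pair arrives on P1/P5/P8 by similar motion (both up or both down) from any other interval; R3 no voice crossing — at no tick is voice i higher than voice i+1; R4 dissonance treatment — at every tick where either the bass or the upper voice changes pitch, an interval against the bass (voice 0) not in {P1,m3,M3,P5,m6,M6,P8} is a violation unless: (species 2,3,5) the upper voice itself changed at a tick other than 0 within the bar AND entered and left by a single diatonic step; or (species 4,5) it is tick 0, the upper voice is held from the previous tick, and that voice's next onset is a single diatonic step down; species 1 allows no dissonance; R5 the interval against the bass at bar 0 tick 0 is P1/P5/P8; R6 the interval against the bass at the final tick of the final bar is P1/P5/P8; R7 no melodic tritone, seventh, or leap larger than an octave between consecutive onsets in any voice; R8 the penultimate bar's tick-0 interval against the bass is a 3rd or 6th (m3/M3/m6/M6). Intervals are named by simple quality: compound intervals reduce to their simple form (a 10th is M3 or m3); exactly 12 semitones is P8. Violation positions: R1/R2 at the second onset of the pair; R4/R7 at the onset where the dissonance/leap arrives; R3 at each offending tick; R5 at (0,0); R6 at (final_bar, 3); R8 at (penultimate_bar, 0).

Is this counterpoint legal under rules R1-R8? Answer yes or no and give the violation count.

bar 0: v0=G3 v1=G4 (P8)
bar 1: v0=B3 v1=F4 (TT)
bar 2: v0=A3 v1=F4 (m6)
bar 3: v0=F3 v1=A3 (M3)
bar 4: v0=D3 v1=F3 (m3)
bar 5: v0=F3 v1=A3 (M3)
bar 6: v0=G3 v1=G4 (P8)
  R4 @ bar1.0: B3/F4 TT untreated
  R7 @ bar1.0: B3->F4 leap 6st
  R2 @ bar6.0: F3/D4 M6 -> G3/G4 P8 similar

No (3 violations)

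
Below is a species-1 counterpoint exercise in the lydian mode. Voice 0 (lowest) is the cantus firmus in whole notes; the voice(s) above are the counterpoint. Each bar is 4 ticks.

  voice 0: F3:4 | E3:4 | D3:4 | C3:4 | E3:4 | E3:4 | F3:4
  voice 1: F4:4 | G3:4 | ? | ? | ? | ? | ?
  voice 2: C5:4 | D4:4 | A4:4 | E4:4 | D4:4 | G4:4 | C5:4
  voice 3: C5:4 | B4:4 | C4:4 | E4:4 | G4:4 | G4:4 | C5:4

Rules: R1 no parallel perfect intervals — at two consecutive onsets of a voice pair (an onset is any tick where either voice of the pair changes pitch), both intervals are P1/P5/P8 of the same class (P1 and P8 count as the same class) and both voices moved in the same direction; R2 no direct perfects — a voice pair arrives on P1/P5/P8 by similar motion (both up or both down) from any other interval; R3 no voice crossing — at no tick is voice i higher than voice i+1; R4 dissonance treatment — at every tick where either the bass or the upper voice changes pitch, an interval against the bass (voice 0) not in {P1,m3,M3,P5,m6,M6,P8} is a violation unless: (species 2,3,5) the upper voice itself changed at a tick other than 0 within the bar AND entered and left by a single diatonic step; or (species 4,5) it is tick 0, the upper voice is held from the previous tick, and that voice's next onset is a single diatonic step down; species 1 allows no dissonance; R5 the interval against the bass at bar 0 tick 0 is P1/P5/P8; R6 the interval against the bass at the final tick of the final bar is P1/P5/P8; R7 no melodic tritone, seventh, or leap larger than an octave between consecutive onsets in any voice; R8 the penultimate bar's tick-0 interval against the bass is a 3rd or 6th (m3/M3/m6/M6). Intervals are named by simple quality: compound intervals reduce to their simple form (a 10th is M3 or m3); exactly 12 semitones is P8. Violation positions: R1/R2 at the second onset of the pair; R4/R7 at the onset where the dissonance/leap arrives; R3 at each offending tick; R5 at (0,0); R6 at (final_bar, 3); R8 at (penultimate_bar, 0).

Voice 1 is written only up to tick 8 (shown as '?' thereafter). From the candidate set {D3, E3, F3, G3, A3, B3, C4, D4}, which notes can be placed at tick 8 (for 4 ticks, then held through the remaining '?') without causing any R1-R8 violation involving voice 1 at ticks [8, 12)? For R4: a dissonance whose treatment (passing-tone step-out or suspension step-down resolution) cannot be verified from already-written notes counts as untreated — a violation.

{B3}

D3: violates R2
E3: violates R4
F3: violates R2
G3: violates R4
A3: violates R2
B3: legal
C4: violates R4
D4: violates R1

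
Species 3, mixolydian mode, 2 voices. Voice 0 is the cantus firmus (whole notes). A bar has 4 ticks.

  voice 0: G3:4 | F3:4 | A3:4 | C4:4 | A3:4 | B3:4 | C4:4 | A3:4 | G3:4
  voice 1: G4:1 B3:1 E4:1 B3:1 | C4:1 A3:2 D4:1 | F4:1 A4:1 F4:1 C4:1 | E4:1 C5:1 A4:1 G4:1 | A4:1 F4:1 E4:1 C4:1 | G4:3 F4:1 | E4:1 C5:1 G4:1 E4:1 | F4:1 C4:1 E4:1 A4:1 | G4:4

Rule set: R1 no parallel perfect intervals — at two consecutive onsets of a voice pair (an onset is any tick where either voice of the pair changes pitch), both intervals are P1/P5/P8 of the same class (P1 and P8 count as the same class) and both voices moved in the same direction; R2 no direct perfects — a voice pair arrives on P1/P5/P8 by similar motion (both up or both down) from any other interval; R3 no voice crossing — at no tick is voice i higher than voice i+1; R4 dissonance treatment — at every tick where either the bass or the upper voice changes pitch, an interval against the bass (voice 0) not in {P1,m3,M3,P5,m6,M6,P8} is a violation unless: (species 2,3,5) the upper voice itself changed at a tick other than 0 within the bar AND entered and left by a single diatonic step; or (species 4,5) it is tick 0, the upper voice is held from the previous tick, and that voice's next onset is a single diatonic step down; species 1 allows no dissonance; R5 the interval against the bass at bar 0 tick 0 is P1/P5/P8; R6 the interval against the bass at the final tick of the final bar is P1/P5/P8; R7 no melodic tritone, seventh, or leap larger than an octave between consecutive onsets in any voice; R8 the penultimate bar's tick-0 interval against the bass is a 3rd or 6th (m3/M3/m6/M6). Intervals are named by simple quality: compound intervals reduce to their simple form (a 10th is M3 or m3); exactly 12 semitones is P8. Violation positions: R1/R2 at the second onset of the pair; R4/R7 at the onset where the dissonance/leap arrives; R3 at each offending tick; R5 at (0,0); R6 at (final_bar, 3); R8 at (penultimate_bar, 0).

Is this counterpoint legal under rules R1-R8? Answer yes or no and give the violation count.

bar 0: v0=G3 v1=G4 (P8)
bar 1: v0=F3 v1=C4 (P5)
bar 2: v0=A3 v1=F4 (m6)
bar 3: v0=C4 v1=E4 (M3)
bar 4: v0=A3 v1=A4 (P8)
bar 5: v0=B3 v1=G4 (m6)
bar 6: v0=C4 v1=E4 (M3)
bar 7: v0=A3 v1=F4 (m6)
bar 8: v0=G3 v1=G4 (P8)
  R1 @ bar8.0: A3/A4 P8 -> G3/G4 P8 similar

No (1 violations)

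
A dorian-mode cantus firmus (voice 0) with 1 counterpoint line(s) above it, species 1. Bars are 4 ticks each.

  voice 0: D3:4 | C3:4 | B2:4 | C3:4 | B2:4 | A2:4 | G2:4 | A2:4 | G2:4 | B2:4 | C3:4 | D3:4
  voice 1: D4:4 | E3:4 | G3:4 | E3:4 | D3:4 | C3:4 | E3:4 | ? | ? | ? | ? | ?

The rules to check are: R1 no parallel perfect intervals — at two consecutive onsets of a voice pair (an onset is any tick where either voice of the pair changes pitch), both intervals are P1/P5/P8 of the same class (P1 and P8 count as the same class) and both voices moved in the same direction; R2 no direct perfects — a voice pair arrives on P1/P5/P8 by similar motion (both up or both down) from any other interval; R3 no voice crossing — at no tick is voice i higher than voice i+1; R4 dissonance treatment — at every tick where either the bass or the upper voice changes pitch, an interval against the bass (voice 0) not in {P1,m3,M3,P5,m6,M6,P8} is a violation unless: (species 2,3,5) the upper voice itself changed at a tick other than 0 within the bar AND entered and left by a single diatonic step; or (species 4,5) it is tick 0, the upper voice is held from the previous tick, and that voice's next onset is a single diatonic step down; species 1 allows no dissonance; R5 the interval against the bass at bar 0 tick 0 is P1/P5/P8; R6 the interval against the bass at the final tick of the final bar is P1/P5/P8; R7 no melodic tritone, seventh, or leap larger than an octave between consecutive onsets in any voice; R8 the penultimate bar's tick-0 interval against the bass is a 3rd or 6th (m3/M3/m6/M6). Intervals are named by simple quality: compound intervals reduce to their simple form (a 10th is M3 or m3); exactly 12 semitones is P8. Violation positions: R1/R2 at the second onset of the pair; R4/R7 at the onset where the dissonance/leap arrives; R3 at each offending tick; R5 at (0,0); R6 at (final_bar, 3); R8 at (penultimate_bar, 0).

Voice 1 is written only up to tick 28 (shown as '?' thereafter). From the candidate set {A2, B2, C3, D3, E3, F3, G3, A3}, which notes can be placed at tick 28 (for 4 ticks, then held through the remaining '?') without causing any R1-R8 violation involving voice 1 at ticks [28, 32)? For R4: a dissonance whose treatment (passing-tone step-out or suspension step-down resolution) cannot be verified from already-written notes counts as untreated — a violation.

A2: legal
B2: violates R4
C3: legal
D3: violates R4
E3: legal
F3: legal
G3: violates R4
A3: violates R2

{A2, C3, E3, F3}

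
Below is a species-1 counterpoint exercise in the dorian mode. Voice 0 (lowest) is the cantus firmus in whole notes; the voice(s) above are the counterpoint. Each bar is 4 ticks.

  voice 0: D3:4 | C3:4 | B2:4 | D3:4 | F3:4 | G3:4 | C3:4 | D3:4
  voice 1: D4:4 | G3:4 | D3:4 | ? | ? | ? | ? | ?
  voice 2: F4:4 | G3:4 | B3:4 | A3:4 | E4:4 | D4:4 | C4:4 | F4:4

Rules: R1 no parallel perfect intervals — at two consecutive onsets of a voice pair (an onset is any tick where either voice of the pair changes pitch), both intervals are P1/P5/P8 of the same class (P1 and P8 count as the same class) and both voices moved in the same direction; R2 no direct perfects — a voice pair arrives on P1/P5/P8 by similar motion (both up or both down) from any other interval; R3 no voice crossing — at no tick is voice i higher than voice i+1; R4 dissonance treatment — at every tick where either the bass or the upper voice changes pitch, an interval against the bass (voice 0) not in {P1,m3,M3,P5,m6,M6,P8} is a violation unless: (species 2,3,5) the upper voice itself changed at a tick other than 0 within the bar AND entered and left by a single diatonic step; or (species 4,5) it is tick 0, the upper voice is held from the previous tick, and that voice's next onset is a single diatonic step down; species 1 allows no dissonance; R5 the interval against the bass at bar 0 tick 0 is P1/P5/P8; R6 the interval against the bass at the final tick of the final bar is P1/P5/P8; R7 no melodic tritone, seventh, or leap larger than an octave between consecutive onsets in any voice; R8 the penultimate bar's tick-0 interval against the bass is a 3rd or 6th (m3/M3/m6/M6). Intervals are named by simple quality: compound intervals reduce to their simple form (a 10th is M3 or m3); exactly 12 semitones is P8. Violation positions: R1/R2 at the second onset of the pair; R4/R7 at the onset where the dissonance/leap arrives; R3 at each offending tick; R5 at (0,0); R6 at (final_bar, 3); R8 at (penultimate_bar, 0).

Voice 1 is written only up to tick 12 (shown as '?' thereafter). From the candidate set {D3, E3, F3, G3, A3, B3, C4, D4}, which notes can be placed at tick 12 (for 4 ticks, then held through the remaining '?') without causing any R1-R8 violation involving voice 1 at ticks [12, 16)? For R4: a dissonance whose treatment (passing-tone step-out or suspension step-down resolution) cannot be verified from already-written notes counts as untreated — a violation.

{D3, F3}

D3: legal
E3: violates R4
F3: legal
G3: violates R4
A3: violates R2
B3: violates R3
C4: violates R3,R4,R7
D4: violates R2,R3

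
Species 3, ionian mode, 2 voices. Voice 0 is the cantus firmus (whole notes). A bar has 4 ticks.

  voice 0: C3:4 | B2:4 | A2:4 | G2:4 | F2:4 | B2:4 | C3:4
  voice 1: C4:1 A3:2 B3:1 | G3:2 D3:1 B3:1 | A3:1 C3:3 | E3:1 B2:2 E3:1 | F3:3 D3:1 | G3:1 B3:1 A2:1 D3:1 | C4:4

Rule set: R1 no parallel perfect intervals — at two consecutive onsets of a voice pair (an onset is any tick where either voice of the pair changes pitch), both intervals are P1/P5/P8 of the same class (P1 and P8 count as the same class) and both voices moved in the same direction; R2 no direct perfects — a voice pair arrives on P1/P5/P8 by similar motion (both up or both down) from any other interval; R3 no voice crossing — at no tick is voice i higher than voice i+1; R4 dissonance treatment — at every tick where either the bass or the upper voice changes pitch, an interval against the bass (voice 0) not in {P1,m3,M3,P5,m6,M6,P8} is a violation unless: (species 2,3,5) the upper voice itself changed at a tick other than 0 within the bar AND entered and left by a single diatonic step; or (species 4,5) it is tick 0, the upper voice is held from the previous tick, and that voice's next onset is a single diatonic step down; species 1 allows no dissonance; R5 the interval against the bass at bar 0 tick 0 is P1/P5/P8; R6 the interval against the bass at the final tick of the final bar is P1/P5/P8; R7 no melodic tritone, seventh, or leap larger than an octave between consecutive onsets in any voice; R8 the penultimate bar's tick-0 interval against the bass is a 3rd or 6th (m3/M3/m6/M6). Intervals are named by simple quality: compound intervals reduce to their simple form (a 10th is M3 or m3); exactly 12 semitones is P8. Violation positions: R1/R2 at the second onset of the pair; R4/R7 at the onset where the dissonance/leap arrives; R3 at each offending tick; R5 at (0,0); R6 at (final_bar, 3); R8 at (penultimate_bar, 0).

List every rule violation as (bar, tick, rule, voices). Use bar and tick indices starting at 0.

bar 0: v0=C3 v1=C4 downbeat P8
bar 1: v0=B2 v1=G3 downbeat m6
bar 2: v0=A2 v1=A3 downbeat P8
bar 3: v0=G2 v1=E3 downbeat M6
bar 4: v0=F2 v1=F3 downbeat P8
bar 5: v0=B2 v1=G3 downbeat m6
bar 6: v0=C3 v1=C4 downbeat P8
  -> R4 @ bar 0 tick 3 v(0, 1): C3/B3 M7 untreated
  -> R1 @ bar 2 tick 0 v(0, 1): B2/B3 P8 -> A2/A3 P8 similar
  -> R7 @ bar 5 tick 0 v(0,): F2->B2 leap 6st
  -> R3 @ bar 5 tick 2 v(0, 1): B2 above A2
  -> R4 @ bar 5 tick 2 v(0, 1): B2/A2 M2 untreated
  -> R7 @ bar 5 tick 2 v(1,): B3->A2 leap 14st
  -> R2 @ bar 6 tick 0 v(0, 1): B2/D3 m3 -> C3/C4 P8 similar
  -> R7 @ bar 6 tick 0 v(1,): D3->C4 leap 10st

(0, 3, R4, (0, 1))
(2, 0, R1, (0, 1))
(5, 0, R7, (0,))
(5, 2, R3, (0, 1))
(5, 2, R4, (0, 1))
(5, 2, R7, (1,))
(6, 0, R2, (0, 1))
(6, 0, R7, (1,))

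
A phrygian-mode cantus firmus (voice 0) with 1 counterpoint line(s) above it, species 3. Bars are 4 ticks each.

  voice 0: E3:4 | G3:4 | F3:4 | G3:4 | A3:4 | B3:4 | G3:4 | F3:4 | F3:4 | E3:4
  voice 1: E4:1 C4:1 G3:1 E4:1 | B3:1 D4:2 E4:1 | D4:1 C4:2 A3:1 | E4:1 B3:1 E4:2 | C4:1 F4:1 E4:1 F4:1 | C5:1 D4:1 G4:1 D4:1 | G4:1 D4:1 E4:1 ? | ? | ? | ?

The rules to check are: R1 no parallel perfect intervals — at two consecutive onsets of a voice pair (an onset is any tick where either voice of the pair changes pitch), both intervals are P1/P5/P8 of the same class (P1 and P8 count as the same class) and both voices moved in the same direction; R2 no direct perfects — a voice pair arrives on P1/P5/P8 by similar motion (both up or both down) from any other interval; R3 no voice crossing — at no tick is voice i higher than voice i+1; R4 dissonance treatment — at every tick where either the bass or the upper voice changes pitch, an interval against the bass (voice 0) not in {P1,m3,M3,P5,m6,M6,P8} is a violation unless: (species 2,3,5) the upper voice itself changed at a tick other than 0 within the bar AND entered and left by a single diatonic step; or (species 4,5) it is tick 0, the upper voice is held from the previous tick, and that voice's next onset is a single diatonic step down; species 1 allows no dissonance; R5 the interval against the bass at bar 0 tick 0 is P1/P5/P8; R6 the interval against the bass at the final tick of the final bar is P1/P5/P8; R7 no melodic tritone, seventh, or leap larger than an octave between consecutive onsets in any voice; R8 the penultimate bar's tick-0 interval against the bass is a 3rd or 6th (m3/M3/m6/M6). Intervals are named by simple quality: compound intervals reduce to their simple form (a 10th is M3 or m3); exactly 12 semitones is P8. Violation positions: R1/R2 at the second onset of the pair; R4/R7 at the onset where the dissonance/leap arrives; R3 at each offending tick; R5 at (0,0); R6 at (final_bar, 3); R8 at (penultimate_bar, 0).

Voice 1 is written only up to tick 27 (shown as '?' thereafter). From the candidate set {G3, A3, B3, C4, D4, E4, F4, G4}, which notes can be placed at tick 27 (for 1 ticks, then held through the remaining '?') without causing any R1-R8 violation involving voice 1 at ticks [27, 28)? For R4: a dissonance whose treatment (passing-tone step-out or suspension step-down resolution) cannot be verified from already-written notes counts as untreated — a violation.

{B3, D4, E4, G3, G4}

G3: legal
A3: violates R4
B3: legal
C4: violates R4
D4: legal
E4: legal
F4: violates R4
G4: legal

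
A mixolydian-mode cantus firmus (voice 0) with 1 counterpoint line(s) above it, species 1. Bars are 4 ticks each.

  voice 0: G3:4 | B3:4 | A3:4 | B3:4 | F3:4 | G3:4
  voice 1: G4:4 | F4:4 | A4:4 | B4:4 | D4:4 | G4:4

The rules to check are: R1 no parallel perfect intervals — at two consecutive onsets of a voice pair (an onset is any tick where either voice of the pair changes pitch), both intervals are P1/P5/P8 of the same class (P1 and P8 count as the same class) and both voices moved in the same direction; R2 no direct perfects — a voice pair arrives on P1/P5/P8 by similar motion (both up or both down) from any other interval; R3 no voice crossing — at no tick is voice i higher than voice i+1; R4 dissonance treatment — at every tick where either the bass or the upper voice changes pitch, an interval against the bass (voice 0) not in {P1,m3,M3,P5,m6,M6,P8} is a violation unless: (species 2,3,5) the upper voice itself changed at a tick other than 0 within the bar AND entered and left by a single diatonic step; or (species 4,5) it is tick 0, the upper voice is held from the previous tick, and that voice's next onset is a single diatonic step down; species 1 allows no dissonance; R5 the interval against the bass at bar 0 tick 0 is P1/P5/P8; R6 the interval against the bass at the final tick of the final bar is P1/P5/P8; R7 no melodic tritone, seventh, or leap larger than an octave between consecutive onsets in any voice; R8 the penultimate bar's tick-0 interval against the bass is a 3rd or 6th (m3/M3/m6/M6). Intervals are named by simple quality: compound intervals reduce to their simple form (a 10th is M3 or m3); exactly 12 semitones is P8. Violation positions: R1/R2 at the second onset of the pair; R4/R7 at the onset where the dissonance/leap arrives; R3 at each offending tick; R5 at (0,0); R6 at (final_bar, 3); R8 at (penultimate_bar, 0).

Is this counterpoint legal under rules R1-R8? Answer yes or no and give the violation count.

No (4 violations)

bar 0: v0=G3 v1=G4 (P8)
bar 1: v0=B3 v1=F4 (TT)
bar 2: v0=A3 v1=A4 (P8)
bar 3: v0=B3 v1=B4 (P8)
bar 4: v0=F3 v1=D4 (M6)
bar 5: v0=G3 v1=G4 (P8)
  R4 @ bar1.0: B3/F4 TT untreated
  R1 @ bar3.0: A3/A4 P8 -> B3/B4 P8 similar
  R7 @ bar4.0: B3->F3 leap 6st
  R2 @ bar5.0: F3/D4 M6 -> G3/G4 P8 similar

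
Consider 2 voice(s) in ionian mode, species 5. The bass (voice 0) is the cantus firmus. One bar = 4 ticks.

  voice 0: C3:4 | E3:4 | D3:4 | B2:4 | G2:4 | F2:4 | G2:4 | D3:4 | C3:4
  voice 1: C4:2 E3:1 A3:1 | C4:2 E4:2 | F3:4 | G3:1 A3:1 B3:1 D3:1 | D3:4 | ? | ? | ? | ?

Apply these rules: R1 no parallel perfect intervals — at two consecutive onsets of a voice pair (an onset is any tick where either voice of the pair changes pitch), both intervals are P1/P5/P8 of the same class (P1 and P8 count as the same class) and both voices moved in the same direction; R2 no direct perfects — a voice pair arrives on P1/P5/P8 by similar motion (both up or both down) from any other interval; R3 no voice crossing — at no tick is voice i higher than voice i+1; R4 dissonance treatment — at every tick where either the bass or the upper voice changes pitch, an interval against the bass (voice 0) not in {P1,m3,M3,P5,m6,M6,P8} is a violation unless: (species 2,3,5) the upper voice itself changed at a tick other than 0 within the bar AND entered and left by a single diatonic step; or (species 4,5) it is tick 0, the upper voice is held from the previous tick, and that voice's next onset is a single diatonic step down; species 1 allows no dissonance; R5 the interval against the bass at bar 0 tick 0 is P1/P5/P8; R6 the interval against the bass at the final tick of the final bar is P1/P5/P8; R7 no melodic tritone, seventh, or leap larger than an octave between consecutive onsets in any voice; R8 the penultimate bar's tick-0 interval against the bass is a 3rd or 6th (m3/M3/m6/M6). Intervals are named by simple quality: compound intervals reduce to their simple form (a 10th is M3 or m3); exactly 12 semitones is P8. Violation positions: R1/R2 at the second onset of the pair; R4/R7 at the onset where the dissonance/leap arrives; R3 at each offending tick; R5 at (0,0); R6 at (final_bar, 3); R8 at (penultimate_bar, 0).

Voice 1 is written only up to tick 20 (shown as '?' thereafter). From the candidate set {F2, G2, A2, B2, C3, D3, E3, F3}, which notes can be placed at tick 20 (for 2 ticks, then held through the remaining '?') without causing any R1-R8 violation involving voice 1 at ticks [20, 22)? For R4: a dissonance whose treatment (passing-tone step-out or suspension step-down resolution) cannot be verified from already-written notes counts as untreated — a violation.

F2: violates R2
G2: violates R4
A2: legal
B2: violates R4
C3: violates R1
D3: legal
E3: violates R4
F3: legal

{A2, D3, F3}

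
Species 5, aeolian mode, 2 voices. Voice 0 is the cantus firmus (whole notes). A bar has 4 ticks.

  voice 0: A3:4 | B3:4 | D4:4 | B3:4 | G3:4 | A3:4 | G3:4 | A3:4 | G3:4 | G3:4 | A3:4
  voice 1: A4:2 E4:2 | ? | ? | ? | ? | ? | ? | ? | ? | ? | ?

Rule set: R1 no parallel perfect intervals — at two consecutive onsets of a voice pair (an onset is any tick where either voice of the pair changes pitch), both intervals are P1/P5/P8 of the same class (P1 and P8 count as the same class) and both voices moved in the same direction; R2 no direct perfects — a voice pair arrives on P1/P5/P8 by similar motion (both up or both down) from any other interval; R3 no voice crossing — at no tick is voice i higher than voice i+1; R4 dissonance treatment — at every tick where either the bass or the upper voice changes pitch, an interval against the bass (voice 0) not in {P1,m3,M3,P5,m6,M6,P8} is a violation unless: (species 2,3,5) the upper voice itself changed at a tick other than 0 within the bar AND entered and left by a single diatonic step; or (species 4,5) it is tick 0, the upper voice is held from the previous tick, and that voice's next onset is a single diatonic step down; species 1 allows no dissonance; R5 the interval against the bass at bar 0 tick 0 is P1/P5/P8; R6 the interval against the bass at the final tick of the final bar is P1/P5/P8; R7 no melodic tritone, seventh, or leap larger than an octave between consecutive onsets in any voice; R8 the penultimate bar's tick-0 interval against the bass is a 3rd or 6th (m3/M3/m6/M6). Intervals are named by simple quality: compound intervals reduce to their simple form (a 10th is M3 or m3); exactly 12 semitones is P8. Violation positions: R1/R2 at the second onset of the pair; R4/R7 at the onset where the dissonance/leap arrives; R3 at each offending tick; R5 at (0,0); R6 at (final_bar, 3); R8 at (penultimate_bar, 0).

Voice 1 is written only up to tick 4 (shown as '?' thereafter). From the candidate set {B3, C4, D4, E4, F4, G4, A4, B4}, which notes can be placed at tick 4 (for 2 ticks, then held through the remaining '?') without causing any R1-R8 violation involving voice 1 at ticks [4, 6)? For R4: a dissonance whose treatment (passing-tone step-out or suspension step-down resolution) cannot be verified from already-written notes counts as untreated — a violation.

B3: legal
C4: violates R4
D4: legal
E4: violates R4
F4: violates R4
G4: legal
A4: violates R4
B4: violates R2

{B3, D4, G4}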